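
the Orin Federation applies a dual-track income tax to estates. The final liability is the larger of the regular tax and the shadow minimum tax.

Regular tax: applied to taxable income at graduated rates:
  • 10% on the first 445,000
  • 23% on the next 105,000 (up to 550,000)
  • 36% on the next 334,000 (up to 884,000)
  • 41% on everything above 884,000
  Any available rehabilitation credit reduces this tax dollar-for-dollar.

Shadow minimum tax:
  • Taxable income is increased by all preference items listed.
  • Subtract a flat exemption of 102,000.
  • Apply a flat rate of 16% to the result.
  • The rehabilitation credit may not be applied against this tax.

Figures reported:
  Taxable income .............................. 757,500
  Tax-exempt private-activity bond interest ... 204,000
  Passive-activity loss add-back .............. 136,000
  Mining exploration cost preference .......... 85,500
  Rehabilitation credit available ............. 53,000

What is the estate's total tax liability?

Shadow minimum tax:
  Adjusted income: 757,500 + 204,000 + 136,000 + 85,500 = 1,183,000
  Less exemption 102,000 → base 1,081,000
  1,081,000 × 16% = 172,960

Regular tax:
  445,000 × 10% = 44,500
  105,000 × 23% = 24,150
  207,500 × 36% = 74,700
  → 143,350
  Less rehabilitation credit 53,000 → 90,350

172,960 > 90,350, so the shadow minimum tax is the binding amount.

172,960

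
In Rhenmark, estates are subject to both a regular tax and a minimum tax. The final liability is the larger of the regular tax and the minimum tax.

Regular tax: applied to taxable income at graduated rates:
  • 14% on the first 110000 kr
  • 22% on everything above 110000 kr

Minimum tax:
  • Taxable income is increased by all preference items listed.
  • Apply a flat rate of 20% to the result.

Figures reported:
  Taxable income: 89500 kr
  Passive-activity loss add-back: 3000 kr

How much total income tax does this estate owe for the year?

18500 kr

Regular tax:
  89500 kr × 14% = 12530 kr

Minimum tax:
  Adjusted income: 89500 kr + 3000 kr = 92500 kr
  92500 kr × 20% = 18500 kr

18500 kr > 12530 kr, so the minimum tax is the binding amount.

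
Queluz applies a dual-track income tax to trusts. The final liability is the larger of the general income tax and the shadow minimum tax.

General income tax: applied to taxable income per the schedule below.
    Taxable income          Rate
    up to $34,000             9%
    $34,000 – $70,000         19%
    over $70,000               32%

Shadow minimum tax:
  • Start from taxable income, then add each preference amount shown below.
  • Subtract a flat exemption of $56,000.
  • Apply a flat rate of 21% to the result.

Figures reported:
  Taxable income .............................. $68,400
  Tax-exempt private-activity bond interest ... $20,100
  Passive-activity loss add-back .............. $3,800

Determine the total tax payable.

$9,596

General income tax:
  $34,000 × 9% = $3,060
  $34,400 × 19% = $6,536
  → $9,596

Shadow minimum tax:
  Adjusted income: $68,400 + $20,100 + $3,800 = $92,300
  Less exemption $56,000 → base $36,300
  $36,300 × 21% = $7,623

$9,596 > $7,623, so the general income tax governs.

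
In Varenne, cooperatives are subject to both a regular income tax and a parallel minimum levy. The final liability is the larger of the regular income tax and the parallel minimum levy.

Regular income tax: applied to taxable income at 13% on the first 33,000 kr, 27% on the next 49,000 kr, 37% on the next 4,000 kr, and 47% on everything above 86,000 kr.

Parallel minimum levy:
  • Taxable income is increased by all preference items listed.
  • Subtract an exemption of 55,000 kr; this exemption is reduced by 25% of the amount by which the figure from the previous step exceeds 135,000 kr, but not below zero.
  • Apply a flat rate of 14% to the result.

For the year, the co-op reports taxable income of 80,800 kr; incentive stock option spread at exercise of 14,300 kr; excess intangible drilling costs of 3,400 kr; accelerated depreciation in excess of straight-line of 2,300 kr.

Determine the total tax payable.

Parallel minimum levy:
  Adjusted income: 80,800 kr + 14,300 kr + 3,400 kr + 2,300 kr = 100,800 kr
  Exemption: 100,800 kr ≤ 135,000 kr, so full 55,000 kr applies
  Base: 100,800 kr − 55,000 kr = 45,800 kr
  45,800 kr × 14% = 6,412 kr

Regular income tax:
  33,000 kr × 13% = 4,290 kr
  47,800 kr × 27% = 12,906 kr
  → 17,196 kr

17,196 kr > 6,412 kr, so the regular income tax governs.

17,196 kr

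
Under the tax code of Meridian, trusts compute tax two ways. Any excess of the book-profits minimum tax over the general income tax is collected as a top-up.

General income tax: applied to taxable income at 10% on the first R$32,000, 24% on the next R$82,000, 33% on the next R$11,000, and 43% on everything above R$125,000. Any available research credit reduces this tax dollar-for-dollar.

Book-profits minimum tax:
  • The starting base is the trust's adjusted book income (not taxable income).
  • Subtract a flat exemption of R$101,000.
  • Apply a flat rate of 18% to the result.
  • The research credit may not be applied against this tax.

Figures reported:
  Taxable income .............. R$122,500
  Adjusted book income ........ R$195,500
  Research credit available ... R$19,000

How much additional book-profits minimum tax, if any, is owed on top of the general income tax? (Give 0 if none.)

R$10,325

Book-profits minimum tax:
  Base (adjusted book income): R$195,500
  Less exemption R$101,000 → base R$94,500
  R$94,500 × 18% = R$17,010

General income tax:
  R$32,000 × 10% = R$3,200
  R$82,000 × 24% = R$19,680
  R$8,500 × 33% = R$2,805
  → R$25,685
  Less research credit R$19,000 → R$6,685

Excess of book-profits minimum tax over general income tax: R$17,010 − R$6,685 = R$10,325.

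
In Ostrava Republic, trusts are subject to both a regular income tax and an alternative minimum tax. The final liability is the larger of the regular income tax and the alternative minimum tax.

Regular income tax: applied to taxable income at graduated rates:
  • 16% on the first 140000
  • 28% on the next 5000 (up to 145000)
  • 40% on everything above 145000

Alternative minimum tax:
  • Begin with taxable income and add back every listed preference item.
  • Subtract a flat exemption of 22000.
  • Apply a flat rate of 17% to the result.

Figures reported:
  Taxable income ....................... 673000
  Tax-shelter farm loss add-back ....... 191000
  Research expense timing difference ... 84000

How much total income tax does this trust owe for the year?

235000

Regular income tax:
  140000 × 16% = 22400
  5000 × 28% = 1400
  528000 × 40% = 211200
  → 235000

Alternative minimum tax:
  Adjusted income: 673000 + 191000 + 84000 = 948000
  Less exemption 22000 → base 926000
  926000 × 17% = 157420

235000 > 157420, so the regular income tax governs.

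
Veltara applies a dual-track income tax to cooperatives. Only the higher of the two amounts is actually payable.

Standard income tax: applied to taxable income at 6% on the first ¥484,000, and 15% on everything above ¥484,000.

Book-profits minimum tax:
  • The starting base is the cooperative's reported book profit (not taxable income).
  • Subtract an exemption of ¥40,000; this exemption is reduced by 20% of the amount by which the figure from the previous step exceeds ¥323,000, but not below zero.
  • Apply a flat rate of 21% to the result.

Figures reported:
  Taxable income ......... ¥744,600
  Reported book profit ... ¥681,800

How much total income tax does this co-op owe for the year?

Book-profits minimum tax:
  Base (reported book profit): ¥681,800
  Exemption: 20% × (¥681,800 − ¥323,000) = ¥71,760 ≥ ¥40,000, so the exemption is fully phased out
  Base: ¥681,800 − ¥0 = ¥681,800
  ¥681,800 × 21% = ¥143,178

Standard income tax:
  ¥484,000 × 6% = ¥29,040
  ¥260,600 × 15% = ¥39,090
  → ¥68,130

¥143,178 > ¥68,130, so the book-profits minimum tax is the binding amount.

¥143,178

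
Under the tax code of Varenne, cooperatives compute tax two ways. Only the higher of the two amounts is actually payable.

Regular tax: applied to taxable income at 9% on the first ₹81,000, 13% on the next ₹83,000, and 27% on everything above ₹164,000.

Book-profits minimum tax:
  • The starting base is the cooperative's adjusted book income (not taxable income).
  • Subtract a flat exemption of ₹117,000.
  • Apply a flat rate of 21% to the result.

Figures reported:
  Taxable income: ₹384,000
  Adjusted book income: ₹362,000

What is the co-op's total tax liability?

Regular tax:
  ₹81,000 × 9% = ₹7,290
  ₹83,000 × 13% = ₹10,790
  ₹220,000 × 27% = ₹59,400
  → ₹77,480

Book-profits minimum tax:
  Base (adjusted book income): ₹362,000
  Less exemption ₹117,000 → base ₹245,000
  ₹245,000 × 21% = ₹51,450

₹77,480 > ₹51,450, so the regular tax governs.

₹77,480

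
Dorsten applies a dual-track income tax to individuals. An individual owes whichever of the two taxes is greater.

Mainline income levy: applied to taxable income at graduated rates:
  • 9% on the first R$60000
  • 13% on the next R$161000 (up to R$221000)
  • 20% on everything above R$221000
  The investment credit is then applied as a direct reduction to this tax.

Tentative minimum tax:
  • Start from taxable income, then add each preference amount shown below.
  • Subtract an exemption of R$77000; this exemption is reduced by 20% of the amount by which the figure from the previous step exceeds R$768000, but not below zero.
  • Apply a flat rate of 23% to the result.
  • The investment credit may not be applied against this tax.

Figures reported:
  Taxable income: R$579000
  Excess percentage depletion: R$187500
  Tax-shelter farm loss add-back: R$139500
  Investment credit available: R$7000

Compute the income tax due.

R$197018

Tentative minimum tax:
  Adjusted income: R$579000 + R$187500 + R$139500 = R$906000
  Exemption: R$77000 − 20% × (R$906000 − R$768000) = R$77000 − R$27600 = R$49400
  Base: R$906000 − R$49400 = R$856600
  R$856600 × 23% = R$197018

Mainline income levy:
  R$60000 × 9% = R$5400
  R$161000 × 13% = R$20930
  R$358000 × 20% = R$71600
  → R$97930
  Less investment credit R$7000 → R$90930

R$197018 > R$90930, so the tentative minimum tax is the binding amount.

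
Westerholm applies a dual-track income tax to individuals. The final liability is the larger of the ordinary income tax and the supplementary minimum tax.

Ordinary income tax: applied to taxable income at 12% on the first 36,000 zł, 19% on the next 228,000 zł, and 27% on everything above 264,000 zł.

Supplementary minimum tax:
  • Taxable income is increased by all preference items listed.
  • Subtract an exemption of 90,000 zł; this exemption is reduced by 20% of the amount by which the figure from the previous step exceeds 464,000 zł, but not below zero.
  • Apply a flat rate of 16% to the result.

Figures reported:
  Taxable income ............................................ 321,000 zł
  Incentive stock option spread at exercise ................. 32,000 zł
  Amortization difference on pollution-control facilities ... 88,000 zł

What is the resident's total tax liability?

63,030 zł

Ordinary income tax:
  36,000 zł × 12% = 4,320 zł
  228,000 zł × 19% = 43,320 zł
  57,000 zł × 27% = 15,390 zł
  → 63,030 zł

Supplementary minimum tax:
  Adjusted income: 321,000 zł + 32,000 zł + 88,000 zł = 441,000 zł
  Exemption: 441,000 zł ≤ 464,000 zł, so full 90,000 zł applies
  Base: 441,000 zł − 90,000 zł = 351,000 zł
  351,000 zł × 16% = 56,160 zł

63,030 zł > 56,160 zł, so the ordinary income tax governs.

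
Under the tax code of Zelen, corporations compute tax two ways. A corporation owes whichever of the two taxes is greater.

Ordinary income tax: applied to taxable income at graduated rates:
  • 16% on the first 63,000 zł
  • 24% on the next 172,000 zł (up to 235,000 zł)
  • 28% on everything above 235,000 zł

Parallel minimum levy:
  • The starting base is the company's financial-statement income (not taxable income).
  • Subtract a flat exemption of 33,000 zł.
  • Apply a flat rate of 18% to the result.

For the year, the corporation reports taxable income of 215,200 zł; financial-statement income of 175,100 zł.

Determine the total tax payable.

Ordinary income tax:
  63,000 zł × 16% = 10,080 zł
  152,200 zł × 24% = 36,528 zł
  → 46,608 zł

Parallel minimum levy:
  Base (financial-statement income): 175,100 zł
  Less exemption 33,000 zł → base 142,100 zł
  142,100 zł × 18% = 25,578 zł

46,608 zł > 25,578 zł, so the ordinary income tax governs.

46,608 zł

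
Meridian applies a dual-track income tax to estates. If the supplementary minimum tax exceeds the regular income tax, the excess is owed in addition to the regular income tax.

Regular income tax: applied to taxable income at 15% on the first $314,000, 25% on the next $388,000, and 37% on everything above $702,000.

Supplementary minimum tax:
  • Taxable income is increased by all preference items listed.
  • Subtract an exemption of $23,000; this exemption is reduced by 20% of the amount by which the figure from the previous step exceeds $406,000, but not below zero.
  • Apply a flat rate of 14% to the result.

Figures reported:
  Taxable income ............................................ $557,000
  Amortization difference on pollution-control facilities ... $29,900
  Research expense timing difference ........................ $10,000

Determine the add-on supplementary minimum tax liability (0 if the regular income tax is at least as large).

$0

Supplementary minimum tax:
  Adjusted income: $557,000 + $29,900 + $10,000 = $596,900
  Exemption: 20% × ($596,900 − $406,000) = $38,180 ≥ $23,000, so the exemption is fully phased out
  Base: $596,900 − $0 = $596,900
  $596,900 × 14% = $83,566

Regular income tax:
  $314,000 × 15% = $47,100
  $243,000 × 25% = $60,750
  → $107,850

$83,566 ≤ $107,850, so no add-on is due.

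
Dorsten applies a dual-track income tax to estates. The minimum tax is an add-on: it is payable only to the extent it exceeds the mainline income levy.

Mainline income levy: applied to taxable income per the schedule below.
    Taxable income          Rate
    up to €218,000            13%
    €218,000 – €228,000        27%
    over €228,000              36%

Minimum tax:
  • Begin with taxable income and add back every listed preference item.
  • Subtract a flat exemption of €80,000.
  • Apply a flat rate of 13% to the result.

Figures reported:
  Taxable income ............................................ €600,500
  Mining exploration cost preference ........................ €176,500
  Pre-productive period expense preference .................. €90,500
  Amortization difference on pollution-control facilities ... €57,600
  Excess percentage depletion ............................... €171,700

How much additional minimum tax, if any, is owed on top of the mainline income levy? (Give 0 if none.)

€0

Minimum tax:
  Adjusted income: €600,500 + €176,500 + €90,500 + €57,600 + €171,700 = €1,096,800
  Less exemption €80,000 → base €1,016,800
  €1,016,800 × 13% = €132,184

Mainline income levy:
  €218,000 × 13% = €28,340
  €10,000 × 27% = €2,700
  €372,500 × 36% = €134,100
  → €165,140

€132,184 ≤ €165,140, so no add-on is due.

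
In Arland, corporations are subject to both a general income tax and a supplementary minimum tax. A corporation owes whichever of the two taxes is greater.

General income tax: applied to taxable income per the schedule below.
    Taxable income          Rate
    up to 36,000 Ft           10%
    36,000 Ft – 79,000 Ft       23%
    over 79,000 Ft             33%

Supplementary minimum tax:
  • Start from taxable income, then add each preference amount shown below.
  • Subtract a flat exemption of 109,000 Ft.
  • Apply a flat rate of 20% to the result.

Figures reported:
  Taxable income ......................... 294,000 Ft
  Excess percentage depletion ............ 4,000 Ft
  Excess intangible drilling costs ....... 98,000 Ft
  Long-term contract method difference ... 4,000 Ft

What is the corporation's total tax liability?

84,440 Ft

Supplementary minimum tax:
  Adjusted income: 294,000 Ft + 4,000 Ft + 98,000 Ft + 4,000 Ft = 400,000 Ft
  Less exemption 109,000 Ft → base 291,000 Ft
  291,000 Ft × 20% = 58,200 Ft

General income tax:
  36,000 Ft × 10% = 3,600 Ft
  43,000 Ft × 23% = 9,890 Ft
  215,000 Ft × 33% = 70,950 Ft
  → 84,440 Ft

84,440 Ft > 58,200 Ft, so the general income tax governs.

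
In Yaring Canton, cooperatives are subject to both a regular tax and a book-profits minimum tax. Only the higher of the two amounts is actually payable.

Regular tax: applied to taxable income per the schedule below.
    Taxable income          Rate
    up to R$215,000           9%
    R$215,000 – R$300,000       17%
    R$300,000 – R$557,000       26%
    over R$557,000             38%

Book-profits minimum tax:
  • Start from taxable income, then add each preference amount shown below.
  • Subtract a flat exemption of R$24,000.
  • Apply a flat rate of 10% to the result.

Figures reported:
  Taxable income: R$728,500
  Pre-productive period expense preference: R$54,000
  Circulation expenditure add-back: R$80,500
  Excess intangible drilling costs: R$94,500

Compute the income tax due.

Book-profits minimum tax:
  Adjusted income: R$728,500 + R$54,000 + R$80,500 + R$94,500 = R$957,500
  Less exemption R$24,000 → base R$933,500
  R$933,500 × 10% = R$93,350

Regular tax:
  R$215,000 × 9% = R$19,350
  R$85,000 × 17% = R$14,450
  R$257,000 × 26% = R$66,820
  R$171,500 × 38% = R$65,170
  → R$165,790

R$165,790 > R$93,350, so the regular tax governs.

R$165,790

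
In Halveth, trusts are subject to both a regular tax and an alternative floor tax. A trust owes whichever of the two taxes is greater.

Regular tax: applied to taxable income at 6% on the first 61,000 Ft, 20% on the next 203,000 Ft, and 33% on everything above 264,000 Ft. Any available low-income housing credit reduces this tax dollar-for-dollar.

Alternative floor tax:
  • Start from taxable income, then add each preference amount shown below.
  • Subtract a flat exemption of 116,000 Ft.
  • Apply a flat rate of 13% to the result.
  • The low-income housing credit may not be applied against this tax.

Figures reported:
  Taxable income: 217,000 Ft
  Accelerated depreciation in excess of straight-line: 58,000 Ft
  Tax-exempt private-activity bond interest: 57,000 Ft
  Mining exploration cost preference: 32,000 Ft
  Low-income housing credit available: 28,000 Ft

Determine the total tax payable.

32,240 Ft

Alternative floor tax:
  Adjusted income: 217,000 Ft + 58,000 Ft + 57,000 Ft + 32,000 Ft = 364,000 Ft
  Less exemption 116,000 Ft → base 248,000 Ft
  248,000 Ft × 13% = 32,240 Ft

Regular tax:
  61,000 Ft × 6% = 3,660 Ft
  156,000 Ft × 20% = 31,200 Ft
  → 34,860 Ft
  Less low-income housing credit 28,000 Ft → 6,860 Ft

32,240 Ft > 6,860 Ft, so the alternative floor tax is the binding amount.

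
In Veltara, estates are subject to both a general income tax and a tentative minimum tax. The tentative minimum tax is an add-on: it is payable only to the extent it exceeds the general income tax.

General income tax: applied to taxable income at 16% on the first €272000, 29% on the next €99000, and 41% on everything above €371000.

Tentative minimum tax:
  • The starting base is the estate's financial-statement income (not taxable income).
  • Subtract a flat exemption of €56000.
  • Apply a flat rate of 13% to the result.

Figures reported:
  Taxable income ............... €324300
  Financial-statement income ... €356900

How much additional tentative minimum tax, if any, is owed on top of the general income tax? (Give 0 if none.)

€0

General income tax:
  €272000 × 16% = €43520
  €52300 × 29% = €15167
  → €58687

Tentative minimum tax:
  Base (financial-statement income): €356900
  Less exemption €56000 → base €300900
  €300900 × 13% = €39117

€39117 ≤ €58687, so no add-on is due.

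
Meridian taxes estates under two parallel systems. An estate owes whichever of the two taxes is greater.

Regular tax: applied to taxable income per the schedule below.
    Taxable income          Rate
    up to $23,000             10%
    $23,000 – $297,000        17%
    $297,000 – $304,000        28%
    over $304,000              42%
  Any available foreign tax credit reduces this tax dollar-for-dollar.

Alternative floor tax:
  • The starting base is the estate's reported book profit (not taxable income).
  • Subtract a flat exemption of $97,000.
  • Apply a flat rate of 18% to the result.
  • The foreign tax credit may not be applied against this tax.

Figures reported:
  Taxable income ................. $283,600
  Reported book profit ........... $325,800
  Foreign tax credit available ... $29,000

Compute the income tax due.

Alternative floor tax:
  Base (reported book profit): $325,800
  Less exemption $97,000 → base $228,800
  $228,800 × 18% = $41,184

Regular tax:
  $23,000 × 10% = $2,300
  $260,600 × 17% = $44,302
  → $46,602
  Less foreign tax credit $29,000 → $17,602

$41,184 > $17,602, so the alternative floor tax is the binding amount.

$41,184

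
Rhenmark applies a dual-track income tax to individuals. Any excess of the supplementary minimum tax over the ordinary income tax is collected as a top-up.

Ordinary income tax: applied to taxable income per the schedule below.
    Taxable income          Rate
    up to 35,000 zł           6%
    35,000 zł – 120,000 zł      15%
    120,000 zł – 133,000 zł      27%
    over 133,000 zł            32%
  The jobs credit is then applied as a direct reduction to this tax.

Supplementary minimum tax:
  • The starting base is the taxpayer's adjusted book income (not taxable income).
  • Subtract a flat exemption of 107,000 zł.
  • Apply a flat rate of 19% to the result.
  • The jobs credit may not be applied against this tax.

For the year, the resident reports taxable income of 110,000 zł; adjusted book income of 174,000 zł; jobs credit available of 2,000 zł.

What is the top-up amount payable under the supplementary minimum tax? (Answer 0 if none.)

1,380 zł

Supplementary minimum tax:
  Base (adjusted book income): 174,000 zł
  Less exemption 107,000 zł → base 67,000 zł
  67,000 zł × 19% = 12,730 zł

Ordinary income tax:
  35,000 zł × 6% = 2,100 zł
  75,000 zł × 15% = 11,250 zł
  → 13,350 zł
  Less jobs credit 2,000 zł → 11,350 zł

Excess of supplementary minimum tax over ordinary income tax: 12,730 zł − 11,350 zł = 1,380 zł.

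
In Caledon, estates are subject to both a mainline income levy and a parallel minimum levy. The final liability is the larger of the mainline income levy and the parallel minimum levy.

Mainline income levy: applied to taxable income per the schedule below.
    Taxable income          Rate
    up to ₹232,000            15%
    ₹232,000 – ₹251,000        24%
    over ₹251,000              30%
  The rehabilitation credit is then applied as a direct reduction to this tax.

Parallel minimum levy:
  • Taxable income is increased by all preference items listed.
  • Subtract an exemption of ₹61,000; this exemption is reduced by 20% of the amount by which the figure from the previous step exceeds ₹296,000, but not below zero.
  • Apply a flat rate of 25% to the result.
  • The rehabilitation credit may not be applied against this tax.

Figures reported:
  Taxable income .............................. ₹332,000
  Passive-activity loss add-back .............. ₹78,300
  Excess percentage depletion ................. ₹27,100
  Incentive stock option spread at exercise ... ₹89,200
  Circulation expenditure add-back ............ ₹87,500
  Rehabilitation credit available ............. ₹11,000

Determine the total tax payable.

₹153,525

Parallel minimum levy:
  Adjusted income: ₹332,000 + ₹78,300 + ₹27,100 + ₹89,200 + ₹87,500 = ₹614,100
  Exemption: 20% × (₹614,100 − ₹296,000) = ₹63,620 ≥ ₹61,000, so the exemption is fully phased out
  Base: ₹614,100 − ₹0 = ₹614,100
  ₹614,100 × 25% = ₹153,525

Mainline income levy:
  ₹232,000 × 15% = ₹34,800
  ₹19,000 × 24% = ₹4,560
  ₹81,000 × 30% = ₹24,300
  → ₹63,660
  Less rehabilitation credit ₹11,000 → ₹52,660

₹153,525 > ₹52,660, so the parallel minimum levy is the binding amount.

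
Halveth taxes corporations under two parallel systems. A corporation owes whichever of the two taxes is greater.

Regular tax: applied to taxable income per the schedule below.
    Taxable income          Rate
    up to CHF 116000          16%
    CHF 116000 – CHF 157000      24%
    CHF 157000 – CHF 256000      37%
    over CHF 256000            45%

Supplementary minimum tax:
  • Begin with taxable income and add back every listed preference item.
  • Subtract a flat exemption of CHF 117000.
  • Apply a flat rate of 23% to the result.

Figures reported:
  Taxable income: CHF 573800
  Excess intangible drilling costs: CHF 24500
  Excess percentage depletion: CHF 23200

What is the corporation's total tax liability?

CHF 208040

Supplementary minimum tax:
  Adjusted income: CHF 573800 + CHF 24500 + CHF 23200 = CHF 621500
  Less exemption CHF 117000 → base CHF 504500
  CHF 504500 × 23% = CHF 116035

Regular tax:
  CHF 116000 × 16% = CHF 18560
  CHF 41000 × 24% = CHF 9840
  CHF 99000 × 37% = CHF 36630
  CHF 317800 × 45% = CHF 143010
  → CHF 208040

CHF 208040 > CHF 116035, so the regular tax governs.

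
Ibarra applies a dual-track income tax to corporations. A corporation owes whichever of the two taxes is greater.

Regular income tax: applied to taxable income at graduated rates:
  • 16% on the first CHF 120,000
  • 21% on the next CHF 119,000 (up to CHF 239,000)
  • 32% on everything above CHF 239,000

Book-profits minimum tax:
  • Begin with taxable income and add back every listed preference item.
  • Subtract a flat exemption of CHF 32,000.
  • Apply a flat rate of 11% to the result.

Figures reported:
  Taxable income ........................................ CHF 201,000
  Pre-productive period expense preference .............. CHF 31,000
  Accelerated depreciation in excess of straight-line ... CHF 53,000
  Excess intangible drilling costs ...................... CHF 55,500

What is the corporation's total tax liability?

CHF 36,210

Book-profits minimum tax:
  Adjusted income: CHF 201,000 + CHF 31,000 + CHF 53,000 + CHF 55,500 = CHF 340,500
  Less exemption CHF 32,000 → base CHF 308,500
  CHF 308,500 × 11% = CHF 33,935

Regular income tax:
  CHF 120,000 × 16% = CHF 19,200
  CHF 81,000 × 21% = CHF 17,010
  → CHF 36,210

CHF 36,210 > CHF 33,935, so the regular income tax governs.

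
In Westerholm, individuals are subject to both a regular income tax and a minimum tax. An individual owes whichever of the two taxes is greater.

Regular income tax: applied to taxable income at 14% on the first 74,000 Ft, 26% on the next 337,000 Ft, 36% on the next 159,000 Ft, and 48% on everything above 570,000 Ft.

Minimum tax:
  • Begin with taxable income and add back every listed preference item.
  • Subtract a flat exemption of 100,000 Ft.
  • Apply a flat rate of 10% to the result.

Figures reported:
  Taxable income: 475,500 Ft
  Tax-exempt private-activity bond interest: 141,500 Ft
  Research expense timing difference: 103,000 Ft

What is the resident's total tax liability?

121,200 Ft

Regular income tax:
  74,000 Ft × 14% = 10,360 Ft
  337,000 Ft × 26% = 87,620 Ft
  64,500 Ft × 36% = 23,220 Ft
  → 121,200 Ft

Minimum tax:
  Adjusted income: 475,500 Ft + 141,500 Ft + 103,000 Ft = 720,000 Ft
  Less exemption 100,000 Ft → base 620,000 Ft
  620,000 Ft × 10% = 62,000 Ft

121,200 Ft > 62,000 Ft, so the regular income tax governs.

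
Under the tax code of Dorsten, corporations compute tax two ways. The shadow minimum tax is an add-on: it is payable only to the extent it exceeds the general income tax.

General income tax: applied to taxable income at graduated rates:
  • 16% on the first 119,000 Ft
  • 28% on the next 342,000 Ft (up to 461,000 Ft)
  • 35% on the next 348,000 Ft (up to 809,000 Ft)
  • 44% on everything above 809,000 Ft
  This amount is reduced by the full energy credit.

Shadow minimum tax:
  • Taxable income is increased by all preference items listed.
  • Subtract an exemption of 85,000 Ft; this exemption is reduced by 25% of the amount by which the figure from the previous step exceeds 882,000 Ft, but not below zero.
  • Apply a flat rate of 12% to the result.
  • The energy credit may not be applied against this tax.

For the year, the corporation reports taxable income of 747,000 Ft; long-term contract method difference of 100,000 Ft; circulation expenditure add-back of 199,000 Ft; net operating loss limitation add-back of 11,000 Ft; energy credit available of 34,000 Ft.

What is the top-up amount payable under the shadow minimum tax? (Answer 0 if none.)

Shadow minimum tax:
  Adjusted income: 747,000 Ft + 100,000 Ft + 199,000 Ft + 11,000 Ft = 1,057,000 Ft
  Exemption: 85,000 Ft − 25% × (1,057,000 Ft − 882,000 Ft) = 85,000 Ft − 43,750 Ft = 41,250 Ft
  Base: 1,057,000 Ft − 41,250 Ft = 1,015,750 Ft
  1,015,750 Ft × 12% = 121,890 Ft

General income tax:
  119,000 Ft × 16% = 19,040 Ft
  342,000 Ft × 28% = 95,760 Ft
  286,000 Ft × 35% = 100,100 Ft
  → 214,900 Ft
  Less energy credit 34,000 Ft → 180,900 Ft

121,890 Ft ≤ 180,900 Ft, so no add-on is due.

0 Ft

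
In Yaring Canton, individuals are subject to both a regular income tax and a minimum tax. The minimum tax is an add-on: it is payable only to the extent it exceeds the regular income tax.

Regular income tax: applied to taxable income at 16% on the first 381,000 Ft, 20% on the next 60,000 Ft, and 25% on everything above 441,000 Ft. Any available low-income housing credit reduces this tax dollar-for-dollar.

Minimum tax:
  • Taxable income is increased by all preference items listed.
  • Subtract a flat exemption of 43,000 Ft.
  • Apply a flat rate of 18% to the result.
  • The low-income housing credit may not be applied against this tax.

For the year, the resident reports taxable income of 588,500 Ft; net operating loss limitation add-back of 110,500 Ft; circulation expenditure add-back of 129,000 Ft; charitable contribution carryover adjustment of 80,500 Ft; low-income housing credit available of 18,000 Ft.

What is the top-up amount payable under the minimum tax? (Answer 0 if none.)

63,955 Ft

Minimum tax:
  Adjusted income: 588,500 Ft + 110,500 Ft + 129,000 Ft + 80,500 Ft = 908,500 Ft
  Less exemption 43,000 Ft → base 865,500 Ft
  865,500 Ft × 18% = 155,790 Ft

Regular income tax:
  381,000 Ft × 16% = 60,960 Ft
  60,000 Ft × 20% = 12,000 Ft
  147,500 Ft × 25% = 36,875 Ft
  → 109,835 Ft
  Less low-income housing credit 18,000 Ft → 91,835 Ft

Excess of minimum tax over regular income tax: 155,790 Ft − 91,835 Ft = 63,955 Ft.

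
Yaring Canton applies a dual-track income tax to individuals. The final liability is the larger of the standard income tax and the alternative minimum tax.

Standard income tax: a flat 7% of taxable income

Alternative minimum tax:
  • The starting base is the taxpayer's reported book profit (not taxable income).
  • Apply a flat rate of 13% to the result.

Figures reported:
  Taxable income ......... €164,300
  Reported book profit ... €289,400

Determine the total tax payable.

Alternative minimum tax:
  Base (reported book profit): €289,400
  €289,400 × 13% = €37,622

Standard income tax:
  €164,300 × 7% = €11,501

€37,622 > €11,501, so the alternative minimum tax is the binding amount.

€37,622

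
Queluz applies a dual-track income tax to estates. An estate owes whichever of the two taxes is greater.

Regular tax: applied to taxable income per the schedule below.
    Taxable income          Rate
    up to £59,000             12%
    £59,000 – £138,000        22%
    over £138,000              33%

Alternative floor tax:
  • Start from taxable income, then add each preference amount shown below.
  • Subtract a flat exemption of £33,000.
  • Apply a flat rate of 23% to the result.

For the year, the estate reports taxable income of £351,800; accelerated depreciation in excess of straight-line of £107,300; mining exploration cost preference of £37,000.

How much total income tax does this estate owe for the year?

£106,513

Alternative floor tax:
  Adjusted income: £351,800 + £107,300 + £37,000 = £496,100
  Less exemption £33,000 → base £463,100
  £463,100 × 23% = £106,513

Regular tax:
  £59,000 × 12% = £7,080
  £79,000 × 22% = £17,380
  £213,800 × 33% = £70,554
  → £95,014

£106,513 > £95,014, so the alternative floor tax is the binding amount.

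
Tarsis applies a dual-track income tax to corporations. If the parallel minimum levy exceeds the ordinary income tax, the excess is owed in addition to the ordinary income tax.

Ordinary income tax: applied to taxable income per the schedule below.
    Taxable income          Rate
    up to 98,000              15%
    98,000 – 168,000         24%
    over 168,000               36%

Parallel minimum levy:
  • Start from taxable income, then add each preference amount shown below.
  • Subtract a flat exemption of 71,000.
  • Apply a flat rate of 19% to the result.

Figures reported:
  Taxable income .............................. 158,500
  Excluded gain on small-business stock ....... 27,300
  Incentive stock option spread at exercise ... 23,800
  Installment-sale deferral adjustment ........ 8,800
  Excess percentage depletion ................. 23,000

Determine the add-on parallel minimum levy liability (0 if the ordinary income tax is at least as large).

Ordinary income tax:
  98,000 × 15% = 14,700
  60,500 × 24% = 14,520
  → 29,220

Parallel minimum levy:
  Adjusted income: 158,500 + 27,300 + 23,800 + 8,800 + 23,000 = 241,400
  Less exemption 71,000 → base 170,400
  170,400 × 19% = 32,376

Excess of parallel minimum levy over ordinary income tax: 32,376 − 29,220 = 3,156.

3,156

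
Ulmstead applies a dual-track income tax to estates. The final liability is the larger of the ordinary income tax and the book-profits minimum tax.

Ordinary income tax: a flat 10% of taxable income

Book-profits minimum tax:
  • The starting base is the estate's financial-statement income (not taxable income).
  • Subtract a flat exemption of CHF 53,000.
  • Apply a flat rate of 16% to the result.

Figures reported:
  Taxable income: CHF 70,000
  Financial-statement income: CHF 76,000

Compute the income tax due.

Ordinary income tax:
  CHF 70,000 × 10% = CHF 7,000

Book-profits minimum tax:
  Base (financial-statement income): CHF 76,000
  Less exemption CHF 53,000 → base CHF 23,000
  CHF 23,000 × 16% = CHF 3,680

CHF 7,000 > CHF 3,680, so the ordinary income tax governs.

CHF 7,000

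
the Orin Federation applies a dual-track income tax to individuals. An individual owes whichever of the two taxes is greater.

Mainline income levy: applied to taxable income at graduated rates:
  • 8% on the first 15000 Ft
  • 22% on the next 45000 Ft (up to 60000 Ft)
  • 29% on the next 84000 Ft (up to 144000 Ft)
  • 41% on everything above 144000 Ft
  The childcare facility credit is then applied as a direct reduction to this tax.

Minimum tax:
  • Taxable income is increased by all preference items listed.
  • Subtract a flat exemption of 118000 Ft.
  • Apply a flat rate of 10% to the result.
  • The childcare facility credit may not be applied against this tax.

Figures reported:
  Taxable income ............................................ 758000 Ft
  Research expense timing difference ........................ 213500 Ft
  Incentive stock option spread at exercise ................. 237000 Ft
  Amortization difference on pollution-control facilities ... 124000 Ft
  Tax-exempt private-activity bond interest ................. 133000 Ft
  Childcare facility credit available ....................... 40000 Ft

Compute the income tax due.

Mainline income levy:
  15000 Ft × 8% = 1200 Ft
  45000 Ft × 22% = 9900 Ft
  84000 Ft × 29% = 24360 Ft
  614000 Ft × 41% = 251740 Ft
  → 287200 Ft
  Less childcare facility credit 40000 Ft → 247200 Ft

Minimum tax:
  Adjusted income: 758000 Ft + 213500 Ft + 237000 Ft + 124000 Ft + 133000 Ft = 1465500 Ft
  Less exemption 118000 Ft → base 1347500 Ft
  1347500 Ft × 10% = 134750 Ft

247200 Ft > 134750 Ft, so the mainline income levy governs.

247200 Ft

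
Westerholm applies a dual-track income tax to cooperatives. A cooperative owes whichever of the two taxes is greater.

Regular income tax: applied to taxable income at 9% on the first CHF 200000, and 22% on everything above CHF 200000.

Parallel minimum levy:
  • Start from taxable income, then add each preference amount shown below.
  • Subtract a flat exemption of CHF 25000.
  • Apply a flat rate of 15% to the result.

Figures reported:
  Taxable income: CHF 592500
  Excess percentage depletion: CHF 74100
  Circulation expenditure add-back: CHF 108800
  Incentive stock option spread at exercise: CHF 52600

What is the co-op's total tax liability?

CHF 120450

Regular income tax:
  CHF 200000 × 9% = CHF 18000
  CHF 392500 × 22% = CHF 86350
  → CHF 104350

Parallel minimum levy:
  Adjusted income: CHF 592500 + CHF 74100 + CHF 108800 + CHF 52600 = CHF 828000
  Less exemption CHF 25000 → base CHF 803000
  CHF 803000 × 15% = CHF 120450

CHF 120450 > CHF 104350, so the parallel minimum levy is the binding amount.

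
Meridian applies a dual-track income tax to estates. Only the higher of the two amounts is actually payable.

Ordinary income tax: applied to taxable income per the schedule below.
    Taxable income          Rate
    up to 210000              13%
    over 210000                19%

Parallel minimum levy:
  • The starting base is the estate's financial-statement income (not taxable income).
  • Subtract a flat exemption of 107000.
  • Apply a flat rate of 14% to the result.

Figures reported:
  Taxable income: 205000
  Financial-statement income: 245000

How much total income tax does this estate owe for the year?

26650

Parallel minimum levy:
  Base (financial-statement income): 245000
  Less exemption 107000 → base 138000
  138000 × 14% = 19320

Ordinary income tax:
  205000 × 13% = 26650

26650 > 19320, so the ordinary income tax governs.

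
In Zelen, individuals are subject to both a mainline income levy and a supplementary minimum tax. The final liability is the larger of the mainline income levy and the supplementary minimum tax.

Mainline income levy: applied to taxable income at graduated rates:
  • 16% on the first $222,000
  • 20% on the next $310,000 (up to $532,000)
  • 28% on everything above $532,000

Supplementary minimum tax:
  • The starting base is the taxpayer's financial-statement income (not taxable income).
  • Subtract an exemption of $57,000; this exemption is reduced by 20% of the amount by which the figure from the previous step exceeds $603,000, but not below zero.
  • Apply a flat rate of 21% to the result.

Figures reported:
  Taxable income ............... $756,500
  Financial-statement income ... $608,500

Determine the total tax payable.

$160,380

Supplementary minimum tax:
  Base (financial-statement income): $608,500
  Exemption: $57,000 − 20% × ($608,500 − $603,000) = $57,000 − $1,100 = $55,900
  Base: $608,500 − $55,900 = $552,600
  $552,600 × 21% = $116,046

Mainline income levy:
  $222,000 × 16% = $35,520
  $310,000 × 20% = $62,000
  $224,500 × 28% = $62,860
  → $160,380

$160,380 > $116,046, so the mainline income levy governs.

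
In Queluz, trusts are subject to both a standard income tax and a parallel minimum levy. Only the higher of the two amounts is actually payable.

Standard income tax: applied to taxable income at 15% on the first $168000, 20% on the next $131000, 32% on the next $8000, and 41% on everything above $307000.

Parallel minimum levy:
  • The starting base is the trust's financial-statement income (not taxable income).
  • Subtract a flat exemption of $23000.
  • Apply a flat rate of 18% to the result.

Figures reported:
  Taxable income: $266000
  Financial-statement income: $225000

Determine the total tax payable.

$44800

Standard income tax:
  $168000 × 15% = $25200
  $98000 × 20% = $19600
  → $44800

Parallel minimum levy:
  Base (financial-statement income): $225000
  Less exemption $23000 → base $202000
  $202000 × 18% = $36360

$44800 > $36360, so the standard income tax governs.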